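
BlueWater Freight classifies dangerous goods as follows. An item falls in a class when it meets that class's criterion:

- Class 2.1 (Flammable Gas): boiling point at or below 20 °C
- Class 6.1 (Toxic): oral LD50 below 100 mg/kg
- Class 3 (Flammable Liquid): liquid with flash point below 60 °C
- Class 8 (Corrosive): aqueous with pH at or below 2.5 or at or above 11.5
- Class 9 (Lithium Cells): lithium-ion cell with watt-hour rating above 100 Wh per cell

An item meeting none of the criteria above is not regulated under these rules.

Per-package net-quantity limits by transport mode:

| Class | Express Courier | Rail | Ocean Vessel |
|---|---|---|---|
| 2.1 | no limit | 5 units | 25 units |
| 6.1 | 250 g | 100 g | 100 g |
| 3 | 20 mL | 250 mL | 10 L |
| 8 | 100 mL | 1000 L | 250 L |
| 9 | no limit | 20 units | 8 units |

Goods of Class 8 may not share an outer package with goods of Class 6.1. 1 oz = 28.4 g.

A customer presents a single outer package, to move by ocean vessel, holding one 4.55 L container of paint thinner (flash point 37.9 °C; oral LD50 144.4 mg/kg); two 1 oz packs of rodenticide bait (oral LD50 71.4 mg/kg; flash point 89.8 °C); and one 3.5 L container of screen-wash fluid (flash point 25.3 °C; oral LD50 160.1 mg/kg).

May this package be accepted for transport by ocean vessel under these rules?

With flash point 37.9 °C (< 60 °C), the paint thinner falls in Class 3.
Oral LD50 71.4 mg/kg meets the Class 6.1 criterion (Toxic), so the rodenticide bait is Class 6.1.
The screen-wash fluid has flash point 25.3 °C, which is < 60 °C, so it is Class 3 (Flammable Liquid).
Total Class 3: 4.55 L + 3.5 L = 8.05 L.
That is within the Class 3 ocean vessel limit of 10 L.
Class 6.1 quantity: two 1 oz packs = 56.8 g.
56.8 g ≤ 100 g (ocean vessel limit, Class 6.1) — within limit.
The segregation rule (Class 8 with Class 6.1) does not apply to Class 3 with Class 6.1.
Every hazard class is within its ocean vessel limit and no segregation rule is violated.

Yes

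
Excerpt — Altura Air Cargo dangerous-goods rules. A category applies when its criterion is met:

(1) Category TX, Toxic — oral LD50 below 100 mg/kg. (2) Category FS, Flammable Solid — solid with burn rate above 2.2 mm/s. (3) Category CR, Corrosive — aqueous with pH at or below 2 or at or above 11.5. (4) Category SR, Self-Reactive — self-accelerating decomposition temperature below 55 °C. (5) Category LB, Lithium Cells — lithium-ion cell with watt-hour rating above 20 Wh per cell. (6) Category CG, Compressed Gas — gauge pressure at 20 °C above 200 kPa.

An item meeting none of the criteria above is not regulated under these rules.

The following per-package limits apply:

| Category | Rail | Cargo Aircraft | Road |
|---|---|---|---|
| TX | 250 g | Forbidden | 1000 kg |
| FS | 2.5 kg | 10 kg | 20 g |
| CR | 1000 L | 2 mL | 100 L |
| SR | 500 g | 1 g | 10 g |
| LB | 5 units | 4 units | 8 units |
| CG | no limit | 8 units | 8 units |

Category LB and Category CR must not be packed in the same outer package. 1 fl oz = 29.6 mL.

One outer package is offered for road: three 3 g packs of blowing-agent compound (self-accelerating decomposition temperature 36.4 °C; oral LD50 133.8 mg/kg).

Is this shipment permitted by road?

Yes

Self-accelerating decomposition temperature 36.4 °C meets the Category SR criterion (Self-Reactive), so the blowing-agent compound is Category SR.
Category SR quantity: three 3 g packs = 9 g.
That is within the Category SR road limit of 10 g.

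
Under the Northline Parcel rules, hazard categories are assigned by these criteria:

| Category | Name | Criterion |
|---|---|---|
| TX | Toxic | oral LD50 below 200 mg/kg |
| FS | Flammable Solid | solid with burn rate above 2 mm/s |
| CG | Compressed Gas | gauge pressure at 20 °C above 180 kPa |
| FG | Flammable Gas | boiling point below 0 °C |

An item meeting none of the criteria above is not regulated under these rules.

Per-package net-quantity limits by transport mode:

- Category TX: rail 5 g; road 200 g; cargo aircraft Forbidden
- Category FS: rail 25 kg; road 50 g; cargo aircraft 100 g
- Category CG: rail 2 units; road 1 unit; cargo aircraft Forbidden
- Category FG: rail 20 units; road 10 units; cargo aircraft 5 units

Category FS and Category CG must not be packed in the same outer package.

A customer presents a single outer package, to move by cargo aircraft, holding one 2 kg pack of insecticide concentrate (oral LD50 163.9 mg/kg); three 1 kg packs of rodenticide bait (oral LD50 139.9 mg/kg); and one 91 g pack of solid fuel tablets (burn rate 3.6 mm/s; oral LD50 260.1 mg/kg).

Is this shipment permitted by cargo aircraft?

Oral LD50 163.9 mg/kg meets the Category TX criterion (Toxic), so the insecticide concentrate is Category TX.
Rodenticide bait: oral LD50 139.9 mg/kg < 200 mg/kg → Category TX (Toxic).
Burn rate 3.6 mm/s meets the Category FS criterion (Flammable Solid), so the solid fuel tablets are Category FS.
Category TX net quantity: 2 kg + (three 1 kg packs = 3 kg) = 5 kg.
By cargo aircraft, Category TX is Forbidden regardless of quantity.
Category FS quantity: 91 g.
91 g is within the cargo aircraft limit of 100 g for Category FS.
The segregation rule (Category FS with Category CG) does not apply to Category TX with Category FS.

No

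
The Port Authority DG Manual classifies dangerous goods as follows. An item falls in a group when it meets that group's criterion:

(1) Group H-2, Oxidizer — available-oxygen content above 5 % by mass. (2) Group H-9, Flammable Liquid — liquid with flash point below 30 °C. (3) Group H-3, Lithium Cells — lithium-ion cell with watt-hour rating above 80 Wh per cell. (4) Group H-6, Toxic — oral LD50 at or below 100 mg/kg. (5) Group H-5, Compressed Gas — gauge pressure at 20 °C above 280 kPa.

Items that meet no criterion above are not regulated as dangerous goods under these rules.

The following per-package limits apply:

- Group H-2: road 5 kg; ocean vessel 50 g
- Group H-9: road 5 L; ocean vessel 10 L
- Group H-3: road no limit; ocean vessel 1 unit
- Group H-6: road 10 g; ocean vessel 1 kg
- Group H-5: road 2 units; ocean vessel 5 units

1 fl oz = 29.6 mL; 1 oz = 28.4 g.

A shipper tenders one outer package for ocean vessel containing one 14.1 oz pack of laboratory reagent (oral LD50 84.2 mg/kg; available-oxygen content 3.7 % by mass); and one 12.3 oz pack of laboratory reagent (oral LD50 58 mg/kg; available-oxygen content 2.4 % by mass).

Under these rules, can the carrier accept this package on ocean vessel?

Oral LD50 84.2 mg/kg meets the Group H-6 criterion (Toxic), so the laboratory reagent is Group H-6.
Oral LD50 58 mg/kg meets the Group H-6 criterion (Toxic), so the laboratory reagent is Group H-6.
Total Group H-6: (one 14.1 oz pack = 400.44 g) + (one 12.3 oz pack = 349.32 g) = 749.76 g.
That is within the Group H-6 ocean vessel limit of 1 kg.

Yes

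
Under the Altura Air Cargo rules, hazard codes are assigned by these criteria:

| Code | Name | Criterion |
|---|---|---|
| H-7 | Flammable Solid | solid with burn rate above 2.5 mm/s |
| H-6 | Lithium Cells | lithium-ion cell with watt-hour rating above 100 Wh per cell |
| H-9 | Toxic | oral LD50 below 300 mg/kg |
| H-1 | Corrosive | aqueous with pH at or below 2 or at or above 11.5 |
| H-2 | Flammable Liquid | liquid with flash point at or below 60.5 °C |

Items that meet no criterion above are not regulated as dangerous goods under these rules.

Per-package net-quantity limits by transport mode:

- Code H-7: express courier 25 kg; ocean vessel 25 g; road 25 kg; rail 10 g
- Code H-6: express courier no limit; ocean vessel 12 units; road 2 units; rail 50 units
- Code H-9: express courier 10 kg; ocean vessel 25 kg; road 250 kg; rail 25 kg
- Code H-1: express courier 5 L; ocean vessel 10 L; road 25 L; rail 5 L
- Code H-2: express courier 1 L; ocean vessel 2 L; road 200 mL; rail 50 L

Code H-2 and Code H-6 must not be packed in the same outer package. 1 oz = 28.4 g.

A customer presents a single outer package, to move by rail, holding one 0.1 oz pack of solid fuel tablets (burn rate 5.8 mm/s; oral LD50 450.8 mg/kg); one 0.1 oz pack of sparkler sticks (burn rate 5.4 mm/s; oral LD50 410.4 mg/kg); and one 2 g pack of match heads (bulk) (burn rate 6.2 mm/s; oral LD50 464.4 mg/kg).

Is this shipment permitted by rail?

Yes

Burn rate 5.8 mm/s meets the Code H-7 criterion (Flammable Solid), so the solid fuel tablets are Code H-7.
With burn rate 5.4 mm/s (> 2.5 mm/s), the sparkler sticks fall in Code H-7.
With burn rate 6.2 mm/s (> 2.5 mm/s), the match heads (bulk) fall in Code H-7.
Total Code H-7: (one 0.1 oz pack = 2.84 g) + (one 0.1 oz pack = 2.84 g) + 2 g = 7.68 g.
7.68 g ≤ 10 g (rail limit, Code H-7) — within limit.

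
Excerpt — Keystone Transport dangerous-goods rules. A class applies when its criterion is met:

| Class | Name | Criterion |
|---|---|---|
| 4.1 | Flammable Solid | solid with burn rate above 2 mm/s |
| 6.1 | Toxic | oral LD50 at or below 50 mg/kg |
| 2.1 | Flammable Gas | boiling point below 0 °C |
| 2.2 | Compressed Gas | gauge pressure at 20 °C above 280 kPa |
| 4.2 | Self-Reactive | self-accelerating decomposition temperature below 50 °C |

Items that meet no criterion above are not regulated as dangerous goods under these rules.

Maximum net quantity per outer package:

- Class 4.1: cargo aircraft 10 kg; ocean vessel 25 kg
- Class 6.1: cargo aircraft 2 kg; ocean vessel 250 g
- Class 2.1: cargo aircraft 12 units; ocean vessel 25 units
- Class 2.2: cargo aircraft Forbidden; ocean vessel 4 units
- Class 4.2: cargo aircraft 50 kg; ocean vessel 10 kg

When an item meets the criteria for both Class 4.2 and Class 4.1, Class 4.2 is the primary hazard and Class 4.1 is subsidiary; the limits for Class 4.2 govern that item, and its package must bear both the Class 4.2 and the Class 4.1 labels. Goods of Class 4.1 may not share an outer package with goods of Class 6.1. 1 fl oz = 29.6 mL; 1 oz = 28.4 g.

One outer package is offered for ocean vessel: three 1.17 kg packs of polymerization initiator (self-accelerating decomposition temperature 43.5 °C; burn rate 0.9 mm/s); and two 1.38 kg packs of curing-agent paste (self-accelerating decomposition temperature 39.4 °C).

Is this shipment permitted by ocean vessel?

With self-accelerating decomposition temperature 43.5 °C (< 50 °C), the polymerization initiator falls in Class 4.2.
Self-accelerating decomposition temperature 39.4 °C meets the Class 4.2 criterion (Self-Reactive), so the curing-agent paste is Class 4.2.
Class 4.2 net quantity: (three 1.17 kg packs = 3.51 kg) + (two 1.38 kg packs = 2.76 kg) = 6.27 kg.
6.27 kg is within the ocean vessel limit of 10 kg for Class 4.2.

Yes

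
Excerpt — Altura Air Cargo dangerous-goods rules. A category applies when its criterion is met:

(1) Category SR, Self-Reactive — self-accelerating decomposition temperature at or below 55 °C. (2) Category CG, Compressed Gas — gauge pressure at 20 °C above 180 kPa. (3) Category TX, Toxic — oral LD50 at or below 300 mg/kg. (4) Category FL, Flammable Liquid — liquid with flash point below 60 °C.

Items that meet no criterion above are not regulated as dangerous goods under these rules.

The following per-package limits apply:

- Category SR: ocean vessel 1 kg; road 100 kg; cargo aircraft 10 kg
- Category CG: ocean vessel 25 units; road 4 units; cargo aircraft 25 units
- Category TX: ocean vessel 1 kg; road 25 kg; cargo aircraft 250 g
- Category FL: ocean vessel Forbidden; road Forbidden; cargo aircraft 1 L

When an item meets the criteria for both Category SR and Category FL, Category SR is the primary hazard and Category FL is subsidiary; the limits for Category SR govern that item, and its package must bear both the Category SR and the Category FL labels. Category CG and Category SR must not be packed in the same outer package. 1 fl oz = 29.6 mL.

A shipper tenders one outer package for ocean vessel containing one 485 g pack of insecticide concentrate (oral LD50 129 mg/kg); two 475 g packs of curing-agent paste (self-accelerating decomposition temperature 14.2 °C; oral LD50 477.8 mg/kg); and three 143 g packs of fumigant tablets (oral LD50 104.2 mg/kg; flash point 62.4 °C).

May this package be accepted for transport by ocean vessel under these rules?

Insecticide concentrate: oral LD50 129 mg/kg ≤ 300 mg/kg → Category TX (Toxic).
Self-accelerating decomposition temperature 14.2 °C meets the Category SR criterion (Self-Reactive), so the curing-agent paste is Category SR.
Oral LD50 104.2 mg/kg meets the Category TX criterion (Toxic), so the fumigant tablets are Category TX.
Total Category TX: 485 g + (three 143 g packs = 429 g) = 914 g.
That is within the Category TX ocean vessel limit of 1 kg.
Category SR quantity: two 475 g packs = 950 g.
That is within the Category SR ocean vessel limit of 1 kg.
The segregation rule (Category CG with Category SR) does not apply to Category TX with Category SR.
Every hazard category is within its ocean vessel limit and no segregation rule is violated.

Yes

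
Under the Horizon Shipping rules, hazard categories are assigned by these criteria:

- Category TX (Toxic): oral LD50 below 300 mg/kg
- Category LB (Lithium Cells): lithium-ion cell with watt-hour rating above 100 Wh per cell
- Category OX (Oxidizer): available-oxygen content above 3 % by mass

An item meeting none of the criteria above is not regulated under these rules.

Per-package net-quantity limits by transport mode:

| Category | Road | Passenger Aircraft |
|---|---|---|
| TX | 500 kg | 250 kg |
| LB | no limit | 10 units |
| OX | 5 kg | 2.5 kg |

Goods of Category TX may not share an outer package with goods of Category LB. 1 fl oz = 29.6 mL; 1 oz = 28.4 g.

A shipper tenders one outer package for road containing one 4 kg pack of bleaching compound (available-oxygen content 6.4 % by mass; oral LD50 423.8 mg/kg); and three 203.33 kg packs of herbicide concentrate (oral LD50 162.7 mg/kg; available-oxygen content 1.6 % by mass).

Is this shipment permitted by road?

Available-oxygen content 6.4 % by mass meets the Category OX criterion (Oxidizer), so the bleaching compound is Category OX.
The herbicide concentrate has oral LD50 162.7 mg/kg, which is < 300 mg/kg, so it is Category TX (Toxic).
Category TX quantity: three 203.33 kg packs = 609.99 kg.
609.99 kg > 500 kg (road limit, Category TX) — over the limit.
Category OX quantity: 4 kg.
That is within the Category OX road limit of 5 kg.
The segregation rule (Category TX with Category LB) does not apply to Category TX with Category OX.

No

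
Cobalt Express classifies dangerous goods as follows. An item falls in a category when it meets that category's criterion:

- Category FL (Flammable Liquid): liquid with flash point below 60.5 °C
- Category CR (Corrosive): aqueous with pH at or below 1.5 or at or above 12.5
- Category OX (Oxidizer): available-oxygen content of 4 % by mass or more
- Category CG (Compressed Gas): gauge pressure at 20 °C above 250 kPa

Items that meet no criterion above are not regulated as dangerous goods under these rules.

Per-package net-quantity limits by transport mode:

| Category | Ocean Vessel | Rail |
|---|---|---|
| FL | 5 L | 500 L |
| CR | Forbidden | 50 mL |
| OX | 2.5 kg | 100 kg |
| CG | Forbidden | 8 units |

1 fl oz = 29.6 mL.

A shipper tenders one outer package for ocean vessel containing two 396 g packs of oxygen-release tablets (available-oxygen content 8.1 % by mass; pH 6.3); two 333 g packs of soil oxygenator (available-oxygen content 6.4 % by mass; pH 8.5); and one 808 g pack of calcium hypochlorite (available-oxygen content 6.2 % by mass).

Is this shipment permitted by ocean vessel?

Yes

Oxygen-release tablets: available-oxygen content 8.1 % by mass ≥ 4 % by mass → Category OX (Oxidizer).
Available-oxygen content 6.4 % by mass meets the Category OX criterion (Oxidizer), so the soil oxygenator is Category OX.
Calcium hypochlorite: available-oxygen content 6.2 % by mass ≥ 4 % by mass → Category OX (Oxidizer).
Total Category OX: (two 396 g packs = 792 g) + (two 333 g packs = 666 g) + 808 g = 2.266 kg.
2.266 kg ≤ 2.5 kg (ocean vessel limit, Category OX) — within limit.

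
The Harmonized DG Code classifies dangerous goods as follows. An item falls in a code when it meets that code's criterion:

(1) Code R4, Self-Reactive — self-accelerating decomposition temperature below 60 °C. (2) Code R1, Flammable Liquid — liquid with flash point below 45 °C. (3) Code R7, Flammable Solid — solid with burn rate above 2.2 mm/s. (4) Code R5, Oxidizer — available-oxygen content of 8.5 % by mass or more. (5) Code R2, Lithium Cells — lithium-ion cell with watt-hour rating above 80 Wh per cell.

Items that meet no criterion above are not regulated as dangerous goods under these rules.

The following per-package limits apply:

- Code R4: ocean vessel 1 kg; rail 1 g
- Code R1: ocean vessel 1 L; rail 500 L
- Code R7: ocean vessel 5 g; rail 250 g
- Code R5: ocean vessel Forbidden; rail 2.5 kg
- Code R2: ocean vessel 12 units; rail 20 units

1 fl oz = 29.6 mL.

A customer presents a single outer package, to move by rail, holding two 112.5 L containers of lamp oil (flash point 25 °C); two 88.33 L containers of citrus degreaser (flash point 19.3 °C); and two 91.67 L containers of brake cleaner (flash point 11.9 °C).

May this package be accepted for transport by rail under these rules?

No

The lamp oil has flash point 25 °C, which is < 45 °C, so it is Code R1 (Flammable Liquid).
Citrus degreaser: flash point 19.3 °C < 45 °C → Code R1 (Flammable Liquid).
With flash point 11.9 °C (< 45 °C), the brake cleaner falls in Code R1.
Code R1 net quantity: (two 112.5 L containers = 225 L) + (two 88.33 L containers = 176.66 L) + (two 91.67 L containers = 183.34 L) = 585 L.
That exceeds the Code R1 rail limit of 500 L.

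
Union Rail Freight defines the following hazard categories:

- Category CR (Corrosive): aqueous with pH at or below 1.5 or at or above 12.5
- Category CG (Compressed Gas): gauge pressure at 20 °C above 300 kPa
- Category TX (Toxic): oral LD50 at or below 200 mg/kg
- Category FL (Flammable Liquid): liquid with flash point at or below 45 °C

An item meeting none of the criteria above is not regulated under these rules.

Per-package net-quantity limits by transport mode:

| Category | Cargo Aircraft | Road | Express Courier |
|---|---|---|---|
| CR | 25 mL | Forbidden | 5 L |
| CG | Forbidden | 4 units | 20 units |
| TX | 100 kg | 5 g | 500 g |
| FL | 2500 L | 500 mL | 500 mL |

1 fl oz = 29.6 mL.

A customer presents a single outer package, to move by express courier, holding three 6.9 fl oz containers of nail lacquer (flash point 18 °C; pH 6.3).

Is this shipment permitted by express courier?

Nail lacquer: flash point 18 °C ≤ 45 °C → Category FL (Flammable Liquid).
Category FL quantity: three 6.9 fl oz containers = 612.72 mL.
612.72 mL > 500 mL (express courier limit, Category FL) — over the limit.

No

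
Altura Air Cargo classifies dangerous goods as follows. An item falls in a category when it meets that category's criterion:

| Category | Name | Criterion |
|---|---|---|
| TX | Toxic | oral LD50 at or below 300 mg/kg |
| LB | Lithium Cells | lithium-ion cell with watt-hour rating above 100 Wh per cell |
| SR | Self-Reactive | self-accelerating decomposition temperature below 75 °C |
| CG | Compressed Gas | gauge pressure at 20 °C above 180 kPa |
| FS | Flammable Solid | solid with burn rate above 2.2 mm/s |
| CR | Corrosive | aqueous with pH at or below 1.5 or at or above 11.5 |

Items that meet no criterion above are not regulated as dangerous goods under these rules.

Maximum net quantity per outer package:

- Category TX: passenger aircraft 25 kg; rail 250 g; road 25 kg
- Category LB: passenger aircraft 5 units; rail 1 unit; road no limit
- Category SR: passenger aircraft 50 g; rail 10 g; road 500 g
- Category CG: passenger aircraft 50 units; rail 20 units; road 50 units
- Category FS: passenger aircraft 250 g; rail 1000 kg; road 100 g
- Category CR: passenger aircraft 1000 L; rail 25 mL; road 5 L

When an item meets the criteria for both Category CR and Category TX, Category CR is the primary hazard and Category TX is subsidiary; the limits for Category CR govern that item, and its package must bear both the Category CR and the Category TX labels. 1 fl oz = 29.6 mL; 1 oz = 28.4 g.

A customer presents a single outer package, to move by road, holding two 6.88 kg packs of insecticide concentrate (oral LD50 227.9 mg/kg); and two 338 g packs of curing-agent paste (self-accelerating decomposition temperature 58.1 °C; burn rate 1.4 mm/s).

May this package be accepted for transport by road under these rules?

No

Insecticide concentrate: oral LD50 227.9 mg/kg ≤ 300 mg/kg → Category TX (Toxic).
With self-accelerating decomposition temperature 58.1 °C (< 75 °C), the curing-agent paste falls in Category SR.
Category TX quantity: two 6.88 kg packs = 13.76 kg.
That is within the Category TX road limit of 25 kg.
Category SR quantity: two 338 g packs = 676 g.
676 g exceeds the road limit of 500 g for Category SR.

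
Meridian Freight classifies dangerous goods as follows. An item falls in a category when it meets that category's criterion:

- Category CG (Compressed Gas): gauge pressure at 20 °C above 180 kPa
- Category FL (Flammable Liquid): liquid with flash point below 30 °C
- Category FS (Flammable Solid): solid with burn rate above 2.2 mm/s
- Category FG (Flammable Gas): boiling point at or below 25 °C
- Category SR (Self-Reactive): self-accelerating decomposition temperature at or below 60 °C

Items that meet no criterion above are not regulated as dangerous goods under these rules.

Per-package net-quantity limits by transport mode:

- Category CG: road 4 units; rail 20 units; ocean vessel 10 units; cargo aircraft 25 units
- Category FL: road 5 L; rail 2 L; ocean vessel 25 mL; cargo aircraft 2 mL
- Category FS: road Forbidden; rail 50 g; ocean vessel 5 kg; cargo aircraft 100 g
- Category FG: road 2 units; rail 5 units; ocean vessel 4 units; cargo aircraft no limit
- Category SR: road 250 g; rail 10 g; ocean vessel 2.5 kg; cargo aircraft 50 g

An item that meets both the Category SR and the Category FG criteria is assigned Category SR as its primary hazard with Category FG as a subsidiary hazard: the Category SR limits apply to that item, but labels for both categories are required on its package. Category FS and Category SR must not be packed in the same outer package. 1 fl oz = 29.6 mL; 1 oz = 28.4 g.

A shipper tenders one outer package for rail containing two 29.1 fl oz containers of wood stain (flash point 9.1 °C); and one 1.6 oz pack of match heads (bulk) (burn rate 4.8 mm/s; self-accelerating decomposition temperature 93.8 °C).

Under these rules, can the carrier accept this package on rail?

The wood stain has flash point 9.1 °C, which is < 30 °C, so it is Category FL (Flammable Liquid).
With burn rate 4.8 mm/s (> 2.2 mm/s), the match heads (bulk) fall in Category FS.
Category FS quantity: one 1.6 oz pack = 45.44 g.
45.44 g ≤ 50 g (rail limit, Category FS) — within limit.
Category FL quantity: two 29.1 fl oz containers = 1722.72 mL.
1722.72 mL ≤ 2 L (rail limit, Category FL) — within limit.
The segregation rule (Category FS with Category SR) does not apply to Category FS with Category FL.
Every hazard category is within its rail limit and no segregation rule is violated.

Yes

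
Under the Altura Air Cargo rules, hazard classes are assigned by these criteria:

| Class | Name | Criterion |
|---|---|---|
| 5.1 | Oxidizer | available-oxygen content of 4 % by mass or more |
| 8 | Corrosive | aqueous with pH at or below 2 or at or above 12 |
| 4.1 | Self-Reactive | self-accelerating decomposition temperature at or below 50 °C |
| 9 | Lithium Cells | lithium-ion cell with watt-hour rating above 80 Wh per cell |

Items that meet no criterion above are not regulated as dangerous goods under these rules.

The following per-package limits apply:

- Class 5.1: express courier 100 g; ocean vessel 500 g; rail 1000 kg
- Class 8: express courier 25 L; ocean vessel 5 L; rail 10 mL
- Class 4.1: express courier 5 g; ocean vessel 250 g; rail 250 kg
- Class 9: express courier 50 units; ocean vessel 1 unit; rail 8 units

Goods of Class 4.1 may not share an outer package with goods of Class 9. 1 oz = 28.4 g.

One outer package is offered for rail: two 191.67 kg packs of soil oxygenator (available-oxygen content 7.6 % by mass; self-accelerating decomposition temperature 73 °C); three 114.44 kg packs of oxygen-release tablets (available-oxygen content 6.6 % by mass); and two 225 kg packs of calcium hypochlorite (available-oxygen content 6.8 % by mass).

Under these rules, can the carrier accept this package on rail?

No

Soil oxygenator: available-oxygen content 7.6 % by mass ≥ 4 % by mass → Class 5.1 (Oxidizer).
With available-oxygen content 6.6 % by mass (≥ 4 % by mass), the oxygen-release tablets fall in Class 5.1.
Available-oxygen content 6.8 % by mass meets the Class 5.1 criterion (Oxidizer), so the calcium hypochlorite is Class 5.1.
Total Class 5.1: (two 191.67 kg packs = 383.34 kg) + (three 114.44 kg packs = 343.32 kg) + (two 225 kg packs = 450 kg) = 1176.66 kg.
1176.66 kg exceeds the rail limit of 1000 kg for Class 5.1.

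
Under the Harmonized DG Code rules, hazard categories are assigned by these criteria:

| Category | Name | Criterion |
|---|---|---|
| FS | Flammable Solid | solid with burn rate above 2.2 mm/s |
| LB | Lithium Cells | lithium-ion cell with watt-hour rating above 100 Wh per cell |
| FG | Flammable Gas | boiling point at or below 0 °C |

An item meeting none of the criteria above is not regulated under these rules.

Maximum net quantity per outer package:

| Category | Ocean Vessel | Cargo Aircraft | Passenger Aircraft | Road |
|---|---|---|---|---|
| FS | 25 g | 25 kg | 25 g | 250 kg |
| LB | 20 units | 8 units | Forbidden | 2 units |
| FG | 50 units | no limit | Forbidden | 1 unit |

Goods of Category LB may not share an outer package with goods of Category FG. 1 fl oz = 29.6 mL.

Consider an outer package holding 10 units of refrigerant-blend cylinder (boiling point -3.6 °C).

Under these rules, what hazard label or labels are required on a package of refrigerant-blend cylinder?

Category FG

With boiling point -3.6 °C (≤ 0 °C), the refrigerant-blend cylinder falls in Category FG.
Only the Category FG label is required.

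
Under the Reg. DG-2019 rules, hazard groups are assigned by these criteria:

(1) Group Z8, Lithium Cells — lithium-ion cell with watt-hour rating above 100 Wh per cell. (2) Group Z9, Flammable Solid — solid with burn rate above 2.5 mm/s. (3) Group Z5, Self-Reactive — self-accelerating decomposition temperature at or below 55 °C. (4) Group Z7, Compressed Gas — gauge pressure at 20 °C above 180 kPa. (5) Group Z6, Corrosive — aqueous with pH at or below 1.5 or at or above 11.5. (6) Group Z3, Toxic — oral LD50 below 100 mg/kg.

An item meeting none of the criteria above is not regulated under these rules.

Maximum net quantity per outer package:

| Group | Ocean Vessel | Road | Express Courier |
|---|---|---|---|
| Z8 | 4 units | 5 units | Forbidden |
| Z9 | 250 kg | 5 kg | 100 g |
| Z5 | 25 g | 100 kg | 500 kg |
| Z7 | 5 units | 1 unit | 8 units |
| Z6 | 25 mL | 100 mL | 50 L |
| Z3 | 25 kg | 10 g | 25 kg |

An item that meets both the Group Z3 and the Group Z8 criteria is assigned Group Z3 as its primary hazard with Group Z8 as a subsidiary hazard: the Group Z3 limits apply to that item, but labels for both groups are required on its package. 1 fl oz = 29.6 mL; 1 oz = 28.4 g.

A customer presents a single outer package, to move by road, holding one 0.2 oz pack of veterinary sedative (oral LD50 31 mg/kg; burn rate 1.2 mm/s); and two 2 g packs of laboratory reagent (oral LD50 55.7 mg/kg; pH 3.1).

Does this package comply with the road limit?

With oral LD50 31 mg/kg (< 100 mg/kg), the veterinary sedative falls in Group Z3.
With oral LD50 55.7 mg/kg (< 100 mg/kg), the laboratory reagent falls in Group Z3.
Group Z3 net quantity: (one 0.2 oz pack = 5.68 g) + (two 2 g packs = 4 g) = 9.68 g.
9.68 g ≤ 10 g (road limit, Group Z3) — within limit.

Yes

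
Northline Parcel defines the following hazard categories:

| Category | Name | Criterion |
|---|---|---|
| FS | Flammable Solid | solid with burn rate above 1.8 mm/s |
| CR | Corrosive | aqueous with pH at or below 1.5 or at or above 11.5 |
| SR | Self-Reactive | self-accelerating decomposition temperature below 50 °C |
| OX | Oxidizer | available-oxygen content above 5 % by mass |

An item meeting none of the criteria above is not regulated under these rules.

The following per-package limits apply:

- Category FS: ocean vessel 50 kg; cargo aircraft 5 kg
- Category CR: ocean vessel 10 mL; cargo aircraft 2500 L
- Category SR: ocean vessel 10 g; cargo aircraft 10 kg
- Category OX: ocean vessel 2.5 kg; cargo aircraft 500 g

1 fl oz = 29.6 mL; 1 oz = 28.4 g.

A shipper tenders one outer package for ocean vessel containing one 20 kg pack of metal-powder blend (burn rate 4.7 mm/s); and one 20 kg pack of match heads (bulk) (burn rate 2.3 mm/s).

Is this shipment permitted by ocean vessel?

Yes

With burn rate 4.7 mm/s (> 1.8 mm/s), the metal-powder blend falls in Category FS.
Match heads (bulk): burn rate 2.3 mm/s > 1.8 mm/s → Category FS (Flammable Solid).
Total Category FS: 20 kg + 20 kg = 40 kg.
40 kg ≤ 50 kg (ocean vessel limit, Category FS) — within limit.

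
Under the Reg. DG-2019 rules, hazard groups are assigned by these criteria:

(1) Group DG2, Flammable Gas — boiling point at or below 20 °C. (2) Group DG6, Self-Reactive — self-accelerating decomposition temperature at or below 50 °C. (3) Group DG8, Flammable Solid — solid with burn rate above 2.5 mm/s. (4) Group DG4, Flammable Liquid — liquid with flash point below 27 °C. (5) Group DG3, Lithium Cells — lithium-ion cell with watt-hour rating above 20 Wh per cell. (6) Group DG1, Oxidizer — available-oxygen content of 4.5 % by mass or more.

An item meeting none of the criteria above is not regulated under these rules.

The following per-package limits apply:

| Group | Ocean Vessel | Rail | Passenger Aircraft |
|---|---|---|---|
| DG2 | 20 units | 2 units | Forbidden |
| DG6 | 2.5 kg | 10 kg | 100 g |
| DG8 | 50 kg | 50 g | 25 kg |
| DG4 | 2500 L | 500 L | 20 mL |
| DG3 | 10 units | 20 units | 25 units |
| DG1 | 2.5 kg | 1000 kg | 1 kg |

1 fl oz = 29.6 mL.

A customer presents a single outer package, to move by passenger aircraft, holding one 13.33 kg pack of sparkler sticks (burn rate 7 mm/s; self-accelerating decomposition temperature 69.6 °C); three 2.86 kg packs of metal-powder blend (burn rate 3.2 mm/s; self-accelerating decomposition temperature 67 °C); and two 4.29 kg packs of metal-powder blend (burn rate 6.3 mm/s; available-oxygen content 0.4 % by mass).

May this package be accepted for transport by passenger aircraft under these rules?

The sparkler sticks have burn rate 7 mm/s, which is > 2.5 mm/s, so they are Group DG8 (Flammable Solid).
With burn rate 3.2 mm/s (> 2.5 mm/s), the metal-powder blend falls in Group DG8.
With burn rate 6.3 mm/s (> 2.5 mm/s), the metal-powder blend falls in Group DG8.
Group DG8 net quantity: 13.33 kg + (three 2.86 kg packs = 8.58 kg) + (two 4.29 kg packs = 8.58 kg) = 30.49 kg.
That exceeds the Group DG8 passenger aircraft limit of 25 kg.

No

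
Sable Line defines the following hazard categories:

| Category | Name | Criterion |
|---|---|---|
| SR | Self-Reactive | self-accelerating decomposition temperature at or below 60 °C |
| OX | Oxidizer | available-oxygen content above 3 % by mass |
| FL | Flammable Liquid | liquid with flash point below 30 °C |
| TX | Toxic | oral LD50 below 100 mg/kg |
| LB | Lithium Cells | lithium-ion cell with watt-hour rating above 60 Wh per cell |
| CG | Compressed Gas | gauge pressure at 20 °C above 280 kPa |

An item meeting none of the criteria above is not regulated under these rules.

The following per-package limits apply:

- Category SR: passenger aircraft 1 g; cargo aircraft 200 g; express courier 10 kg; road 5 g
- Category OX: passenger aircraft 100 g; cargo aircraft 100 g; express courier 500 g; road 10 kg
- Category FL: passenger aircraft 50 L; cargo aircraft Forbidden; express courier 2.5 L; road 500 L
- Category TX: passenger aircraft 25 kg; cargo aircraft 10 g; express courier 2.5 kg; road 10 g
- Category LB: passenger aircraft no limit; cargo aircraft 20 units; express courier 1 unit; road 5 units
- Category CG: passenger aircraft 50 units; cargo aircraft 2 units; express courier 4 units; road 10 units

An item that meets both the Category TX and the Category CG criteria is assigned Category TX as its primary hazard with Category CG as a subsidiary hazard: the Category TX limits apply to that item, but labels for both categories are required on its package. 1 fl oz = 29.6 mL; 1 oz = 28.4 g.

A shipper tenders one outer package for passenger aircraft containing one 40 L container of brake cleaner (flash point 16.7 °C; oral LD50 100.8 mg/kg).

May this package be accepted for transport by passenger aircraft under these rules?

The brake cleaner has flash point 16.7 °C, which is < 30 °C, so it is Category FL (Flammable Liquid).
Category FL quantity: 40 L.
40 L is within the passenger aircraft limit of 50 L for Category FL.

Yes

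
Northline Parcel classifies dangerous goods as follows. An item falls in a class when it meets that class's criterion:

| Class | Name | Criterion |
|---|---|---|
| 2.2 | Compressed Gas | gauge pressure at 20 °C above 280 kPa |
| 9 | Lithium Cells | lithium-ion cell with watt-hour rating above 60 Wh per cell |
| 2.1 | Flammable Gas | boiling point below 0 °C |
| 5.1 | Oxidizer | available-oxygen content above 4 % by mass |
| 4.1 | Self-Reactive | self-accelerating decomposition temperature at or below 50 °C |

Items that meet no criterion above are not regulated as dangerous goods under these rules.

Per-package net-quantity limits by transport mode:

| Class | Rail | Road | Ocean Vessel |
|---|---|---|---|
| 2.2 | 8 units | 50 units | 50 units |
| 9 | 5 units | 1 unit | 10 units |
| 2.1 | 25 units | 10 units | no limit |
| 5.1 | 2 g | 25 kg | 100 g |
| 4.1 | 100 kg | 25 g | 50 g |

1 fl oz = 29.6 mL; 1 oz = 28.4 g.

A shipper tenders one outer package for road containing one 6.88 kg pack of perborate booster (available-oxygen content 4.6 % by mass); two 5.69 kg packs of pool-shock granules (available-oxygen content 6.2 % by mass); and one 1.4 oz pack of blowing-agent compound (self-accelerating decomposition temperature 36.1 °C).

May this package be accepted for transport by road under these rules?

Perborate booster: available-oxygen content 4.6 % by mass > 4 % by mass → Class 5.1 (Oxidizer).
Available-oxygen content 6.2 % by mass meets the Class 5.1 criterion (Oxidizer), so the pool-shock granules are Class 5.1.
Blowing-agent compound: self-accelerating decomposition temperature 36.1 °C ≤ 50 °C → Class 4.1 (Self-Reactive).
Class 5.1 net quantity: 6.88 kg + (two 5.69 kg packs = 11.38 kg) = 18.26 kg.
18.26 kg is within the road limit of 25 kg for Class 5.1.
Class 4.1 quantity: one 1.4 oz pack = 39.76 g.
39.76 g > 25 g (road limit, Class 4.1) — over the limit.

No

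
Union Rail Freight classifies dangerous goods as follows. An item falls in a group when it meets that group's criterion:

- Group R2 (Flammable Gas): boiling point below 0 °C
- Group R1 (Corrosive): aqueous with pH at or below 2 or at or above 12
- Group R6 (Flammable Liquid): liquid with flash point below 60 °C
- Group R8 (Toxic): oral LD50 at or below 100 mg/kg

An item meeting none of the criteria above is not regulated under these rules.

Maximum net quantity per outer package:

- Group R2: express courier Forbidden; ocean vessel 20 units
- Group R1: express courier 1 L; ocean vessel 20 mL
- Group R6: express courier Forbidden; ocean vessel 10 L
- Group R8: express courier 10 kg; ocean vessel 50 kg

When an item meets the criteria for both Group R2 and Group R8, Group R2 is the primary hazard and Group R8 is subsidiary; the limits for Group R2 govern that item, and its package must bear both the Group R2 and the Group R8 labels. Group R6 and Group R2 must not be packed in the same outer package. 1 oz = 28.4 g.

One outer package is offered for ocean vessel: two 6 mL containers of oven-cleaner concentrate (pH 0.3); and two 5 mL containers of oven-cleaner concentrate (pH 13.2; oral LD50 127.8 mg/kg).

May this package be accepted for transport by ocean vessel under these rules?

pH 0.3 meets the Group R1 criterion (Corrosive), so the oven-cleaner concentrate is Group R1.
Oven-cleaner concentrate: pH 13.2 ≥ 12 → Group R1 (Corrosive).
Total Group R1: (two 6 mL containers = 12 mL) + (two 5 mL containers = 10 mL) = 22 mL.
That exceeds the Group R1 ocean vessel limit of 20 mL.

No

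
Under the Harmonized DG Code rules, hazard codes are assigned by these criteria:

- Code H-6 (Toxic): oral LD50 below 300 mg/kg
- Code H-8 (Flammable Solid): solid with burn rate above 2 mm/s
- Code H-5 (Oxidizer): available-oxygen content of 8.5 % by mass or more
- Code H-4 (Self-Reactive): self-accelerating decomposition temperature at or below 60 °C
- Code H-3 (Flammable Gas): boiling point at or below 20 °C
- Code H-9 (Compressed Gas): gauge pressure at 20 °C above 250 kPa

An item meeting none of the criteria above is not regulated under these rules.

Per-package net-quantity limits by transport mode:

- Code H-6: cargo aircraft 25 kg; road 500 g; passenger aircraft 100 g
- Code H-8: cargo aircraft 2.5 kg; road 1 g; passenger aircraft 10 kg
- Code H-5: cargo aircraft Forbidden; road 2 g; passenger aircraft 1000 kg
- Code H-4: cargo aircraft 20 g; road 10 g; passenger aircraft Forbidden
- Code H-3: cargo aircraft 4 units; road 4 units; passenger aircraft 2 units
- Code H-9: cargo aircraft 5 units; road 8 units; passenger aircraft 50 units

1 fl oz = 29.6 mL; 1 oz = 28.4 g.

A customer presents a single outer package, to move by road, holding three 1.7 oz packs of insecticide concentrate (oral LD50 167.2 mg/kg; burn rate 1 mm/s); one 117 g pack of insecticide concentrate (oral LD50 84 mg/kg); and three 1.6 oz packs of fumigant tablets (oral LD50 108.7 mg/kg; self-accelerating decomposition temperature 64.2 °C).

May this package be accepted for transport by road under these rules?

With oral LD50 167.2 mg/kg (< 300 mg/kg), the insecticide concentrate falls in Code H-6.
The insecticide concentrate has oral LD50 84 mg/kg, which is < 300 mg/kg, so it is Code H-6 (Toxic).
Fumigant tablets: oral LD50 108.7 mg/kg < 300 mg/kg → Code H-6 (Toxic).
Code H-6 net quantity: (three 1.7 oz packs = 144.84 g) + 117 g + (three 1.6 oz packs = 136.32 g) = 398.16 g.
398.16 g ≤ 500 g (road limit, Code H-6) — within limit.

Yes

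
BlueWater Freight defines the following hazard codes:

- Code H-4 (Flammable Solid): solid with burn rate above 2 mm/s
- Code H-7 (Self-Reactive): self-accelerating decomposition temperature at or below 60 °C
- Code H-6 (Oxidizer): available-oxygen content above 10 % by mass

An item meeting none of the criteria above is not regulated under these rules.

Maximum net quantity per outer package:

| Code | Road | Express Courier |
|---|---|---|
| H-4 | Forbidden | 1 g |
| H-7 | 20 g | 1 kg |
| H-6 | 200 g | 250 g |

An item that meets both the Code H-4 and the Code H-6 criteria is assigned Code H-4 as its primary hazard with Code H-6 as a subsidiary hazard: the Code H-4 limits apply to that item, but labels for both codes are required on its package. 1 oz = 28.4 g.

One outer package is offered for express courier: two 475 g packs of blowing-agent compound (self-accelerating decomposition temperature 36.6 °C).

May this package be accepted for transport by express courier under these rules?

The blowing-agent compound has self-accelerating decomposition temperature 36.6 °C, which is ≤ 60 °C, so it is Code H-7 (Self-Reactive).
Code H-7 quantity: two 475 g packs = 950 g.
950 g is within the express courier limit of 1 kg for Code H-7.

Yes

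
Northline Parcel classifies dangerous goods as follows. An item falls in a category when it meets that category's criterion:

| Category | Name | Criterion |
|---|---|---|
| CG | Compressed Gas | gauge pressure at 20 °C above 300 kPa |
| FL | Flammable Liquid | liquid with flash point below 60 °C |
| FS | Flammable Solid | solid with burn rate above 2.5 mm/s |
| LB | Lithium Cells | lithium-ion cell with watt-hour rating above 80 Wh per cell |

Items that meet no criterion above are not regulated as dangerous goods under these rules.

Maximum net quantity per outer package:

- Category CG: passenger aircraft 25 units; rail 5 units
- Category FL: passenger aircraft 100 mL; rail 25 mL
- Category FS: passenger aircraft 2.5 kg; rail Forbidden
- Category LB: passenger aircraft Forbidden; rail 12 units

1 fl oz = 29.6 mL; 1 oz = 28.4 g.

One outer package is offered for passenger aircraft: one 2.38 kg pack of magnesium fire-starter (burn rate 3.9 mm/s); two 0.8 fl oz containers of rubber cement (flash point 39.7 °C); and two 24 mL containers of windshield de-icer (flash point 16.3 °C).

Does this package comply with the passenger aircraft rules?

Yes

With burn rate 3.9 mm/s (> 2.5 mm/s), the magnesium fire-starter falls in Category FS.
Rubber cement: flash point 39.7 °C < 60 °C → Category FL (Flammable Liquid).
The windshield de-icer has flash point 16.3 °C, which is < 60 °C, so it is Category FL (Flammable Liquid).
Category FS quantity: 2.38 kg.
2.38 kg ≤ 2.5 kg (passenger aircraft limit, Category FS) — within limit.
Category FL net quantity: (two 0.8 fl oz containers = 47.36 mL) + (two 24 mL containers = 48 mL) = 95.36 mL.
That is within the Category FL passenger aircraft limit of 100 mL.
Every hazard category is within its passenger aircraft limit and no segregation rule is violated.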